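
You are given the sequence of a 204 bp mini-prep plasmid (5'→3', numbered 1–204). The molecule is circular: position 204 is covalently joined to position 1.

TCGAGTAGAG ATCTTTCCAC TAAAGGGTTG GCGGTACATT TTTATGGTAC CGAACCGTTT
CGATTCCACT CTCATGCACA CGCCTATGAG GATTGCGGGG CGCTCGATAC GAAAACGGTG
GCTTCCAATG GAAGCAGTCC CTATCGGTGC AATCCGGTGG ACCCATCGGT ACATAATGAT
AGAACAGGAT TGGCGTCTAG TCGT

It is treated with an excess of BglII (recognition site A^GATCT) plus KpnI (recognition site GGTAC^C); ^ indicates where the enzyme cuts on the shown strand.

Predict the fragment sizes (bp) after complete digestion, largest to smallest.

163, 41 bp

The BglII site (AGATCT) starts at position 9.
BglII cuts after the first base of each site, so after position 9.
The KpnI site (GGTACC) starts at position 46.
KpnI cuts after base 5 of each site (before the last base), so after position 50.
Combined cut positions: 9, 50.
Circular molecule, 2 cuts → 2 fragments:
  10–50 → 41 bp
  51–204 then 1–9 → 154 + 9 = 163 bp
Sorted largest to smallest: 163, 41 bp.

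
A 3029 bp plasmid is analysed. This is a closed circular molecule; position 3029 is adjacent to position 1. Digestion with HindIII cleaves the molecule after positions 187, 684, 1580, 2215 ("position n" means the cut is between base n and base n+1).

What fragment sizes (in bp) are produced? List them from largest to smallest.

Circular molecule, 4 cuts → 4 fragments:
  684 − 187 = 497 bp
  1580 − 684 = 896 bp
  2215 − 1580 = 635 bp
  wrap: 3029 − 2215 + 187 = 1001 bp
Sorted largest to smallest: 1001, 896, 635, 497 bp.

1001, 896, 635, 497 bp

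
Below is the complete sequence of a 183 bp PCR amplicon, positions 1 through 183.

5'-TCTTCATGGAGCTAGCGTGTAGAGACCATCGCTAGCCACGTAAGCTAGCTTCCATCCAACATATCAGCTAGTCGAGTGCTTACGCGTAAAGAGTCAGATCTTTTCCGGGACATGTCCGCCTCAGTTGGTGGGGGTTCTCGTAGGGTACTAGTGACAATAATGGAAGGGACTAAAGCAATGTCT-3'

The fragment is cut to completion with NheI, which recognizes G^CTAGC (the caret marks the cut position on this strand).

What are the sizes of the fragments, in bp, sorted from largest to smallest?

139, 20, 13, 11 bp

NheI sites (GCTAGC) start at positions 11, 31, 44.
NheI cuts after the first base of each site, so after positions 11, 31, 44.
Linear molecule, 3 cuts → 4 fragments:
  1–11 → 11 bp
  12–31 → 20 bp
  32–44 → 13 bp
  45–183 → 139 bp
Sorted largest to smallest: 139, 20, 13, 11 bp.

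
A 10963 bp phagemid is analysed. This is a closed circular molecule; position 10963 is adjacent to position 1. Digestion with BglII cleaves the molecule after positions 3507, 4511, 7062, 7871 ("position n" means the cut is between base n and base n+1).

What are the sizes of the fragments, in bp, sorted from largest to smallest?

6599, 2551, 1004, 809 bp

Circular molecule, 4 cuts → 4 fragments:
  4511 − 3507 = 1004 bp
  7062 − 4511 = 2551 bp
  7871 − 7062 = 809 bp
  wrap: 10963 − 7871 + 3507 = 6599 bp
Sorted largest to smallest: 6599, 2551, 1004, 809 bp.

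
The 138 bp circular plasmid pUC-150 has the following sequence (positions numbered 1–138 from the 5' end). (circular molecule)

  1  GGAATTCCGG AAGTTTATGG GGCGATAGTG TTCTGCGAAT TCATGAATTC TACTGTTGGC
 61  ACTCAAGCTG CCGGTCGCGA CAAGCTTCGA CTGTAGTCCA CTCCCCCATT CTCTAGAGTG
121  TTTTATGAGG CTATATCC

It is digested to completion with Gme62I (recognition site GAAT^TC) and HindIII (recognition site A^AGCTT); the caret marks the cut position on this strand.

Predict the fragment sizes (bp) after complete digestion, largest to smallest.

Gme62I sites (GAATTC) start at positions 2, 37, 45.
Gme62I cuts after base 4 of each site, so after positions 5, 40, 48.
The HindIII site (AAGCTT) starts at position 82.
HindIII cuts after the first base of each site, so after position 82.
Combined cut positions: 5, 40, 48, 82.
Circular molecule, 4 cuts → 4 fragments:
  6–40 → 35 bp
  41–48 → 8 bp
  49–82 → 34 bp
  83–138 then 1–5 → 56 + 5 = 61 bp
Sorted largest to smallest: 61, 35, 34, 8 bp.

61, 35, 34, 8 bp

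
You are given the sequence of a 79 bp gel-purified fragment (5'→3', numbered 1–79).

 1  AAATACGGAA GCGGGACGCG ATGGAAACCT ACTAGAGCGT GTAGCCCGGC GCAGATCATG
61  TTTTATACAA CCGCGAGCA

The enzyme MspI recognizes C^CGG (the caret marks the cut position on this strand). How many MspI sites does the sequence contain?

1

CCGG occurs starting at position 46.
MspI cuts at 1 site.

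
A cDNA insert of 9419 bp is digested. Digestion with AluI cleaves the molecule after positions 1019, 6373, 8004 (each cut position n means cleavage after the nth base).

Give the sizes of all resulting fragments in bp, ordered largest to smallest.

5354, 1631, 1415, 1019 bp

Linear molecule, 3 cuts → 4 fragments:
  1019 − 0 = 1019 bp
  6373 − 1019 = 5354 bp
  8004 − 6373 = 1631 bp
  9419 − 8004 = 1415 bp
Sorted largest to smallest: 5354, 1631, 1415, 1019 bp.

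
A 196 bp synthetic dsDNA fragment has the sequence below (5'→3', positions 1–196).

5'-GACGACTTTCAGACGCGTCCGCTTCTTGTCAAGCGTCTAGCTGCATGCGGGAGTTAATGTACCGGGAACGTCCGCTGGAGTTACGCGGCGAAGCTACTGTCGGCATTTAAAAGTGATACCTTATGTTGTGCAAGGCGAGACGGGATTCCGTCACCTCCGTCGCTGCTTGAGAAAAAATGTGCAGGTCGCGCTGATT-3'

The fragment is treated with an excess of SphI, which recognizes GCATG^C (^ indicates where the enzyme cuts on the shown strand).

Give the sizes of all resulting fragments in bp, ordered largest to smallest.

149, 47 bp

The SphI site (GCATGC) starts at position 43.
SphI cuts after base 5 of each site (before the last base), so after position 47.
Linear molecule, 1 cut → 2 fragments:
  1–47 → 47 bp
  48–196 → 149 bp
Sorted largest to smallest: 149, 47 bp.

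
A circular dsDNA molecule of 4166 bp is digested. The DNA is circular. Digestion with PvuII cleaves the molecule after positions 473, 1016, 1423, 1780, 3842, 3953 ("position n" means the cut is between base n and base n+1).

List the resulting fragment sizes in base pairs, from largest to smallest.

2062, 686, 543, 407, 357, 111 bp

Circular molecule, 6 cuts → 6 fragments:
  1016 − 473 = 543 bp
  1423 − 1016 = 407 bp
  1780 − 1423 = 357 bp
  3842 − 1780 = 2062 bp
  3953 − 3842 = 111 bp
  wrap: 4166 − 3953 + 473 = 686 bp
Sorted largest to smallest: 2062, 686, 543, 407, 357, 111 bp.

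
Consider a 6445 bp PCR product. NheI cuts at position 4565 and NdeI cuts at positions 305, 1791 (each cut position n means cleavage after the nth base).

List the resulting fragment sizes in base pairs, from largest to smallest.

Combined cut positions (sorted): 305, 1791, 4565.
Linear molecule, 3 cuts → 4 fragments:
  305 − 0 = 305 bp
  1791 − 305 = 1486 bp
  4565 − 1791 = 2774 bp
  6445 − 4565 = 1880 bp
Sorted largest to smallest: 2774, 1880, 1486, 305 bp.

2774, 1880, 1486, 305 bp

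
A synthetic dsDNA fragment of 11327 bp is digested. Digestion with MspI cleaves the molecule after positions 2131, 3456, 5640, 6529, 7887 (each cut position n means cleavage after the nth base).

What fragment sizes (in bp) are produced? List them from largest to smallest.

Linear molecule, 5 cuts → 6 fragments:
  2131 − 0 = 2131 bp
  3456 − 2131 = 1325 bp
  5640 − 3456 = 2184 bp
  6529 − 5640 = 889 bp
  7887 − 6529 = 1358 bp
  11327 − 7887 = 3440 bp
Sorted largest to smallest: 3440, 2184, 2131, 1358, 1325, 889 bp.

3440, 2184, 2131, 1358, 1325, 889 bp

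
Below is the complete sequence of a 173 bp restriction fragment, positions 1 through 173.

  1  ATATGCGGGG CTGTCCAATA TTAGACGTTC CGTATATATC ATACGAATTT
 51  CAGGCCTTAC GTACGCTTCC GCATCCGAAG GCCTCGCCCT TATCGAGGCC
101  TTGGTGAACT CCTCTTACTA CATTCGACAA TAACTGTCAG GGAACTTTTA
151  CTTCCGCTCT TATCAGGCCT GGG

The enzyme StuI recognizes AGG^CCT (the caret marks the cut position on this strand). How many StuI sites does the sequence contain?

4

AGGCCT occurs starting at positions 52, 79, 96, 165.
StuI cuts at 4 sites.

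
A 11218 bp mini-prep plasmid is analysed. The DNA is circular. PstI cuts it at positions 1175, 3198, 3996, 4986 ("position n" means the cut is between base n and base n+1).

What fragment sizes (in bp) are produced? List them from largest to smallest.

7407, 2023, 990, 798 bp

Circular molecule, 4 cuts → 4 fragments:
  3198 − 1175 = 2023 bp
  3996 − 3198 = 798 bp
  4986 − 3996 = 990 bp
  wrap: 11218 − 4986 + 1175 = 7407 bp
Sorted largest to smallest: 7407, 2023, 990, 798 bp.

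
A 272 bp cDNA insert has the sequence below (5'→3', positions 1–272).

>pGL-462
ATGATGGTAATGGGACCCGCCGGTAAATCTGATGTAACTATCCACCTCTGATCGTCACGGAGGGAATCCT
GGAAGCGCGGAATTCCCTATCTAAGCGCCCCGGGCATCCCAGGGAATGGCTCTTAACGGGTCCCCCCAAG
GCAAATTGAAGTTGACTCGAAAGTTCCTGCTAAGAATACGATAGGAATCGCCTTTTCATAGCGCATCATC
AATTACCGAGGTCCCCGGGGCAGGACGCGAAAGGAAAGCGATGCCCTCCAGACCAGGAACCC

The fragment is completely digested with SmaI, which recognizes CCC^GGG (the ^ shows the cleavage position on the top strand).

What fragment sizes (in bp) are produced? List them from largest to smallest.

125, 101, 46 bp

SmaI sites (CCCGGG) start at positions 99, 224.
SmaI cuts after base 3 of each site, so after positions 101, 226.
Linear molecule, 2 cuts → 3 fragments:
  1–101 → 101 bp
  102–226 → 125 bp
  227–272 → 46 bp
Sorted largest to smallest: 125, 101, 46 bp.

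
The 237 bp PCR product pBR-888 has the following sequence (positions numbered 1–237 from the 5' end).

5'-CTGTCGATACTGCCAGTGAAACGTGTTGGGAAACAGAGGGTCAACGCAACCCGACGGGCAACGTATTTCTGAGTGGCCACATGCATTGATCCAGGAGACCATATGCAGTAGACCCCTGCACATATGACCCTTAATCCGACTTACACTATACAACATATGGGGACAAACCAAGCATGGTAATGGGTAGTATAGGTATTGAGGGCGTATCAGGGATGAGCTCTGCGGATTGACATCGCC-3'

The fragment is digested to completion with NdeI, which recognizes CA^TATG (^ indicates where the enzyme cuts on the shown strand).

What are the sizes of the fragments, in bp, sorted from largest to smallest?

NdeI sites (CATATG) start at positions 100, 121, 154.
NdeI cuts after base 2 of each site, so after positions 101, 122, 155.
Linear molecule, 3 cuts → 4 fragments:
  1–101 → 101 bp
  102–122 → 21 bp
  123–155 → 33 bp
  156–237 → 82 bp
Sorted largest to smallest: 101, 82, 33, 21 bp.

101, 82, 33, 21 bp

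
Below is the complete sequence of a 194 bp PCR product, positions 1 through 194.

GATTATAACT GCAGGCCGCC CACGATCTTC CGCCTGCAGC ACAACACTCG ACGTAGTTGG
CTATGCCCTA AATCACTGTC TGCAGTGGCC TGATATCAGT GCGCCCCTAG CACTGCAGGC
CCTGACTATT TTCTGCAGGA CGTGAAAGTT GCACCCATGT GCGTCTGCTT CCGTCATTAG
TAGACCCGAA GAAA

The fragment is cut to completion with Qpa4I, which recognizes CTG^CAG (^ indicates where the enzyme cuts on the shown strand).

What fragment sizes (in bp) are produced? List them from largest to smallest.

Qpa4I sites (CTGCAG) start at positions 9, 34, 80, 113, 133.
Qpa4I cuts after base 3 of each site, so after positions 11, 36, 82, 115, 135.
Linear molecule, 5 cuts → 6 fragments:
  1–11 → 11 bp
  12–36 → 25 bp
  37–82 → 46 bp
  83–115 → 33 bp
  116–135 → 20 bp
  136–194 → 59 bp
Sorted largest to smallest: 59, 46, 33, 25, 20, 11 bp.

59, 46, 33, 25, 20, 11 bp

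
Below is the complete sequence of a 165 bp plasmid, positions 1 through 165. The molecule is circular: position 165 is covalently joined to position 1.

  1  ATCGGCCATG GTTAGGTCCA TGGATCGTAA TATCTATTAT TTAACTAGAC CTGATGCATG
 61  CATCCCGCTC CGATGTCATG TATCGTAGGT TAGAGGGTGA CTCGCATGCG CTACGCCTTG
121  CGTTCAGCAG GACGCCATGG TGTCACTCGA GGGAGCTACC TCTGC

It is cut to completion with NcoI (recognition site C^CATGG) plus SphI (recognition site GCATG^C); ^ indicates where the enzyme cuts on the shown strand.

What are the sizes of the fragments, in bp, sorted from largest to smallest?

48, 42, 36, 27, 12 bp

NcoI sites (CCATGG) start at positions 6, 18, 135.
NcoI cuts after the first base of each site, so after positions 6, 18, 135.
SphI sites (GCATGC) start at positions 56, 104.
SphI cuts after base 5 of each site (before the last base), so after positions 60, 108.
Combined cut positions: 6, 18, 60, 108, 135.
Circular molecule, 5 cuts → 5 fragments:
  7–18 → 12 bp
  19–60 → 42 bp
  61–108 → 48 bp
  109–135 → 27 bp
  136–165 then 1–6 → 30 + 6 = 36 bp
Sorted largest to smallest: 48, 42, 36, 27, 12 bp.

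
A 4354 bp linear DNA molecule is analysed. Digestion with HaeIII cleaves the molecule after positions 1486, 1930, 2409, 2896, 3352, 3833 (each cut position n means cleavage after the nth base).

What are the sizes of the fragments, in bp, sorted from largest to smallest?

1486, 521, 487, 481, 479, 456, 444 bp

Linear molecule, 6 cuts → 7 fragments:
  1486 − 0 = 1486 bp
  1930 − 1486 = 444 bp
  2409 − 1930 = 479 bp
  2896 − 2409 = 487 bp
  3352 − 2896 = 456 bp
  3833 − 3352 = 481 bp
  4354 − 3833 = 521 bp
Sorted largest to smallest: 1486, 521, 487, 481, 479, 456, 444 bp.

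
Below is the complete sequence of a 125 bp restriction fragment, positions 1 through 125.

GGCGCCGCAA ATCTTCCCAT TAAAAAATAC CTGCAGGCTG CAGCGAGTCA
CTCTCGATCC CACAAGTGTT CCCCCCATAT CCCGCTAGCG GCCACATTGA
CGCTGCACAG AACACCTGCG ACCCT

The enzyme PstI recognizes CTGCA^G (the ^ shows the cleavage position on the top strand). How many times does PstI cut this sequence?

2

CTGCAG occurs starting at positions 31, 38.
PstI cuts at 2 sites.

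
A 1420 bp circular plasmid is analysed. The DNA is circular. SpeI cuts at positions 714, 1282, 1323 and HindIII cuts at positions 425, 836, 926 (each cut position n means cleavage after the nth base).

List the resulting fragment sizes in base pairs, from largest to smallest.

522, 356, 289, 122, 90, 41 bp

Combined cut positions (sorted): 425, 714, 836, 926, 1282, 1323.
Circular molecule, 6 cuts → 6 fragments:
  714 − 425 = 289 bp
  836 − 714 = 122 bp
  926 − 836 = 90 bp
  1282 − 926 = 356 bp
  1323 − 1282 = 41 bp
  wrap: 1420 − 1323 + 425 = 522 bp
Sorted largest to smallest: 522, 356, 289, 122, 90, 41 bp.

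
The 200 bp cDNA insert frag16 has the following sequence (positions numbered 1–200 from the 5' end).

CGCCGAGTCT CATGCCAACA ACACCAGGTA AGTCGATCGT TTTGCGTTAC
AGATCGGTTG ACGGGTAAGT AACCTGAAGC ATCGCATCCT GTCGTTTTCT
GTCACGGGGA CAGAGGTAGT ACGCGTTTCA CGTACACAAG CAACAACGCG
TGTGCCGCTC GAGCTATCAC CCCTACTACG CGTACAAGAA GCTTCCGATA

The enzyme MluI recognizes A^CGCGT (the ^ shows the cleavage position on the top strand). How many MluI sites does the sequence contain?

ACGCGT occurs starting at positions 121, 146, 178.
MluI cuts at 3 sites.

3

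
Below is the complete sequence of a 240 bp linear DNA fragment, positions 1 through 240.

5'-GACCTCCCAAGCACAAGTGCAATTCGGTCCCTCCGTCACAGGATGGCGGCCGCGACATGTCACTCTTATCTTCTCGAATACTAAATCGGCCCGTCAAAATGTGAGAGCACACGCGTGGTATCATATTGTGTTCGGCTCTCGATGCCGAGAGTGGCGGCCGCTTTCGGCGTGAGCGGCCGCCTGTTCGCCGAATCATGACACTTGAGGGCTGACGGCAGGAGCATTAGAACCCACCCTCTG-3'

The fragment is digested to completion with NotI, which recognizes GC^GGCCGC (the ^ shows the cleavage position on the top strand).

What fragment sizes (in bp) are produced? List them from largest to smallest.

NotI sites (GCGGCCGC) start at positions 46, 154, 173.
NotI cuts after base 2 of each site, so after positions 47, 155, 174.
Linear molecule, 3 cuts → 4 fragments:
  1–47 → 47 bp
  48–155 → 108 bp
  156–174 → 19 bp
  175–240 → 66 bp
Sorted largest to smallest: 108, 66, 47, 19 bp.

108, 66, 47, 19 bp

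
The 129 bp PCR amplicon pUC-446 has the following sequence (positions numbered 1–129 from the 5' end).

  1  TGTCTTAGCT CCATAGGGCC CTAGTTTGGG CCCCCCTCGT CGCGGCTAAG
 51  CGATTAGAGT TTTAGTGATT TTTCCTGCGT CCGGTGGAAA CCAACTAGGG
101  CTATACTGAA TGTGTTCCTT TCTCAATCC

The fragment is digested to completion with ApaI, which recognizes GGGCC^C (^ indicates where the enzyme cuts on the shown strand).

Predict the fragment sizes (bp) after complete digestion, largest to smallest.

97, 20, 12 bp

ApaI sites (GGGCCC) start at positions 16, 28.
ApaI cuts after base 5 of each site (before the last base), so after positions 20, 32.
Linear molecule, 2 cuts → 3 fragments:
  1–20 → 20 bp
  21–32 → 12 bp
  33–129 → 97 bp
Sorted largest to smallest: 97, 20, 12 bp.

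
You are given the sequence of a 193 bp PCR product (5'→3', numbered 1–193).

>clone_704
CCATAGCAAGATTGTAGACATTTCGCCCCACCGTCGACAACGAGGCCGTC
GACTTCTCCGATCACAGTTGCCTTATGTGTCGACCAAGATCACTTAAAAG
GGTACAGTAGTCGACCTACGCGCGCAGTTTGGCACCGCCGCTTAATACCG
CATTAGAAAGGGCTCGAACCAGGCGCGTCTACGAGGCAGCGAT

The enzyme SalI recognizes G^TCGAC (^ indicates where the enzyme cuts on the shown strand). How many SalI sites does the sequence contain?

GTCGAC occurs starting at positions 33, 48, 79, 110.
SalI cuts at 4 sites.

4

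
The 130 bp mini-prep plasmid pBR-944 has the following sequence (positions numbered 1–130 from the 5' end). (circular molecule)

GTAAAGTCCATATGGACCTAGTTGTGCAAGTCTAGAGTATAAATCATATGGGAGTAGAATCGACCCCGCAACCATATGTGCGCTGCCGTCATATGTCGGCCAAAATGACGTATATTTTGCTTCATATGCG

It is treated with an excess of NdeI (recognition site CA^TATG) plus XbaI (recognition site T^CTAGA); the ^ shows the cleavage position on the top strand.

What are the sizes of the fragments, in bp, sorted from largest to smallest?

NdeI sites (CATATG) start at positions 9, 45, 73, 90, 123.
NdeI cuts after base 2 of each site, so after positions 10, 46, 74, 91, 124.
The XbaI site (TCTAGA) starts at position 31.
XbaI cuts after the first base of each site, so after position 31.
Combined cut positions: 10, 31, 46, 74, 91, 124.
Circular molecule, 6 cuts → 6 fragments:
  11–31 → 21 bp
  32–46 → 15 bp
  47–74 → 28 bp
  75–91 → 17 bp
  92–124 → 33 bp
  125–130 then 1–10 → 6 + 10 = 16 bp
Sorted largest to smallest: 33, 28, 21, 17, 16, 15 bp.

33, 28, 21, 17, 16, 15 bp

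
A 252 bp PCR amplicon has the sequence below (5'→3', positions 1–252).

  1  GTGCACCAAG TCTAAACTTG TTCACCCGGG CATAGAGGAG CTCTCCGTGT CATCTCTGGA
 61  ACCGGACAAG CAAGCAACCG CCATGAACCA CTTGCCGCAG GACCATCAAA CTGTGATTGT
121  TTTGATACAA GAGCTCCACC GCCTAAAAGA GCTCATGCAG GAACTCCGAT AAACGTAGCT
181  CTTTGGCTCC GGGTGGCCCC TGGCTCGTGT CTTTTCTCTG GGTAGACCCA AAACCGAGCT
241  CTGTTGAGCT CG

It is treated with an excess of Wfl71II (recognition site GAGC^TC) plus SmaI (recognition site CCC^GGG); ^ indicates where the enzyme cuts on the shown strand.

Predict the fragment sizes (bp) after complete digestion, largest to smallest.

Wfl71II sites (GAGCTC) start at positions 38, 131, 149, 236, 246.
Wfl71II cuts after base 4 of each site, so after positions 41, 134, 152, 239, 249.
The SmaI site (CCCGGG) starts at position 25.
SmaI cuts after base 3 of each site, so after position 27.
Combined cut positions: 27, 41, 134, 152, 239, 249.
Linear molecule, 6 cuts → 7 fragments:
  1–27 → 27 bp
  28–41 → 14 bp
  42–134 → 93 bp
  135–152 → 18 bp
  153–239 → 87 bp
  240–249 → 10 bp
  250–252 → 3 bp
Sorted largest to smallest: 93, 87, 27, 18, 14, 10, 3 bp.

93, 87, 27, 18, 14, 10, 3 bp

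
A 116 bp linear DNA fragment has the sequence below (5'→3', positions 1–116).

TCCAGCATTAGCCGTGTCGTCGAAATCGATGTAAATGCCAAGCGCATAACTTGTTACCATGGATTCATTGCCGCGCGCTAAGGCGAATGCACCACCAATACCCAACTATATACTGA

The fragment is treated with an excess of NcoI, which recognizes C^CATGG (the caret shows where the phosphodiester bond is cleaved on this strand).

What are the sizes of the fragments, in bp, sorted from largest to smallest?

59, 57 bp

The NcoI site (CCATGG) starts at position 57.
NcoI cuts after the first base of each site, so after position 57.
Linear molecule, 1 cut → 2 fragments:
  1–57 → 57 bp
  58–116 → 59 bp
Sorted largest to smallest: 59, 57 bp.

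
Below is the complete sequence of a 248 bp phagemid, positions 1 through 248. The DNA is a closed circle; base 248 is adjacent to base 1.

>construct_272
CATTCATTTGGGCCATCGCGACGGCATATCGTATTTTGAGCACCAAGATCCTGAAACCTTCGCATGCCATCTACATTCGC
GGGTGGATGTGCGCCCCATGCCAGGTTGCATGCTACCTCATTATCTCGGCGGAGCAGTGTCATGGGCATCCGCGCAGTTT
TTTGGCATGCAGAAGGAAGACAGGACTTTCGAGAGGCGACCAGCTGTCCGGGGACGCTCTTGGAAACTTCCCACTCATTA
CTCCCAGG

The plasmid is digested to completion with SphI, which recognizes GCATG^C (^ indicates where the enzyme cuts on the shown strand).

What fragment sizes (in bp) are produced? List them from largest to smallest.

SphI sites (GCATGC) start at positions 62, 108, 165.
SphI cuts after base 5 of each site (before the last base), so after positions 66, 112, 169.
Circular molecule, 3 cuts → 3 fragments:
  67–112 → 46 bp
  113–169 → 57 bp
  170–248 then 1–66 → 79 + 66 = 145 bp
Sorted largest to smallest: 145, 57, 46 bp.

145, 57, 46 bp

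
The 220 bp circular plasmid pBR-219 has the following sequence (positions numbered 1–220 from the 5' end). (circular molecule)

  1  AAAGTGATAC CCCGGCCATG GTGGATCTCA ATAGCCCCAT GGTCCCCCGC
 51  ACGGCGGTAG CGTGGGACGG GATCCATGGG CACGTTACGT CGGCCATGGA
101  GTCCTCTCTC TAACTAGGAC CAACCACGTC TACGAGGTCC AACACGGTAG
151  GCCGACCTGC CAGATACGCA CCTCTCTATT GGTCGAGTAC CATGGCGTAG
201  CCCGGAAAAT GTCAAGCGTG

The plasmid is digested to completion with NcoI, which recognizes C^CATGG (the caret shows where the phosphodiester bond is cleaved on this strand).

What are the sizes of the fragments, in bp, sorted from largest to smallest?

96, 46, 37, 21, 20 bp

NcoI sites (CCATGG) start at positions 16, 37, 74, 94, 190.
NcoI cuts after the first base of each site, so after positions 16, 37, 74, 94, 190.
Circular molecule, 5 cuts → 5 fragments:
  17–37 → 21 bp
  38–74 → 37 bp
  75–94 → 20 bp
  95–190 → 96 bp
  191–220 then 1–16 → 30 + 16 = 46 bp
Sorted largest to smallest: 96, 46, 37, 21, 20 bp.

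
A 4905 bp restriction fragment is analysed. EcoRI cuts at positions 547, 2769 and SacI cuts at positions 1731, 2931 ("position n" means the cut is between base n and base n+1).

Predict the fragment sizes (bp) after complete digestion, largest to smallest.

Combined cut positions (sorted): 547, 1731, 2769, 2931.
Linear molecule, 4 cuts → 5 fragments:
  547 − 0 = 547 bp
  1731 − 547 = 1184 bp
  2769 − 1731 = 1038 bp
  2931 − 2769 = 162 bp
  4905 − 2931 = 1974 bp
Sorted largest to smallest: 1974, 1184, 1038, 547, 162 bp.

1974, 1184, 1038, 547, 162 bp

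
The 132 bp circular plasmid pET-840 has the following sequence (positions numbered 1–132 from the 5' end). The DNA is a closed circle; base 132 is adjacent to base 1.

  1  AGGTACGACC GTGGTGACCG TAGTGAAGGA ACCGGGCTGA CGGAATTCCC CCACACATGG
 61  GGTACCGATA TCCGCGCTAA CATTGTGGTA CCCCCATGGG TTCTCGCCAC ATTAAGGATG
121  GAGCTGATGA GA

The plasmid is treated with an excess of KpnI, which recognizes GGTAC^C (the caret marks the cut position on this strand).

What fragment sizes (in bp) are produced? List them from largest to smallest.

106, 26 bp

KpnI sites (GGTACC) start at positions 61, 87.
KpnI cuts after base 5 of each site (before the last base), so after positions 65, 91.
Circular molecule, 2 cuts → 2 fragments:
  66–91 → 26 bp
  92–132 then 1–65 → 41 + 65 = 106 bp
Sorted largest to smallest: 106, 26 bp.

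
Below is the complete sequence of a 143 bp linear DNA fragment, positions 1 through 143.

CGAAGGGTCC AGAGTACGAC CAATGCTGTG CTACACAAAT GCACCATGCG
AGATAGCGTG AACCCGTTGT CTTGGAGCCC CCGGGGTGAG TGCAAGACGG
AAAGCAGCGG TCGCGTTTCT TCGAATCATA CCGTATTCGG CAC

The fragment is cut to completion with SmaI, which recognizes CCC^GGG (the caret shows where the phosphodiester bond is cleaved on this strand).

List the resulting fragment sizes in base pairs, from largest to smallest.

82, 61 bp

The SmaI site (CCCGGG) starts at position 80.
SmaI cuts after base 3 of each site, so after position 82.
Linear molecule, 1 cut → 2 fragments:
  1–82 → 82 bp
  83–143 → 61 bp
Sorted largest to smallest: 82, 61 bp.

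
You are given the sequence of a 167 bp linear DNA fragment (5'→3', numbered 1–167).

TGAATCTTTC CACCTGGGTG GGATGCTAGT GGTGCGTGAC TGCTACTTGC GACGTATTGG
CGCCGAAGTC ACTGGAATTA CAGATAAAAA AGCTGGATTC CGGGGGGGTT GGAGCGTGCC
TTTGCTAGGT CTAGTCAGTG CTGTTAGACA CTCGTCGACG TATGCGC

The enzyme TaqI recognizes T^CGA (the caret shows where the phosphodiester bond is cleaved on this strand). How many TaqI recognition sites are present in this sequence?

1

TCGA occurs starting at position 155.
TaqI cuts at 1 site.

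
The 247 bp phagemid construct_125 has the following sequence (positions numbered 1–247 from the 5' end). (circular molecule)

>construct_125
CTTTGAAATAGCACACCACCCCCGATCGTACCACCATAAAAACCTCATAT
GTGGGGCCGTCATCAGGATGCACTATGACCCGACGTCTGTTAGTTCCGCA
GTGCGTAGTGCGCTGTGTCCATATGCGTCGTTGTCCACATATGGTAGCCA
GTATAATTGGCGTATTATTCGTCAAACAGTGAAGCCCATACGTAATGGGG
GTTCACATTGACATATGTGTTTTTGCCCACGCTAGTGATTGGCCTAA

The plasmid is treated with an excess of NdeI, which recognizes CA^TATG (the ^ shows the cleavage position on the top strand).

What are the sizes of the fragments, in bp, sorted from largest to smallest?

NdeI sites (CATATG) start at positions 46, 120, 138, 212.
NdeI cuts after base 2 of each site, so after positions 47, 121, 139, 213.
Circular molecule, 4 cuts → 4 fragments:
  48–121 → 74 bp
  122–139 → 18 bp
  140–213 → 74 bp
  214–247 then 1–47 → 34 + 47 = 81 bp
Sorted largest to smallest: 81, 74, 74, 18 bp.

81, 74, 74, 18 bp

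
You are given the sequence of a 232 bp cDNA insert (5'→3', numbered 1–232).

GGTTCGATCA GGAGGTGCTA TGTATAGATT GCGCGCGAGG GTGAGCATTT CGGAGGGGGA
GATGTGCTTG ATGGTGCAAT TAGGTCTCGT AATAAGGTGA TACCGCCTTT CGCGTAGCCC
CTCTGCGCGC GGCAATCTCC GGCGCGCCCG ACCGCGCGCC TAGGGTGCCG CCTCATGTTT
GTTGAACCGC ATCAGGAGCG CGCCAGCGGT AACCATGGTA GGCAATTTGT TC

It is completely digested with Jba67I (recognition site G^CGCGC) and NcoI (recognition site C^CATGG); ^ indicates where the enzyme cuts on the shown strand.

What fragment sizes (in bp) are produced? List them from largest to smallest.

94, 44, 31, 19, 17, 15, 12 bp

Jba67I sites (GCGCGC) start at positions 31, 125, 142, 154, 198.
Jba67I cuts after the first base of each site, so after positions 31, 125, 142, 154, 198.
The NcoI site (CCATGG) starts at position 213.
NcoI cuts after the first base of each site, so after position 213.
Combined cut positions: 31, 125, 142, 154, 198, 213.
Linear molecule, 6 cuts → 7 fragments:
  1–31 → 31 bp
  32–125 → 94 bp
  126–142 → 17 bp
  143–154 → 12 bp
  155–198 → 44 bp
  199–213 → 15 bp
  214–232 → 19 bp
Sorted largest to smallest: 94, 44, 31, 19, 17, 15, 12 bp.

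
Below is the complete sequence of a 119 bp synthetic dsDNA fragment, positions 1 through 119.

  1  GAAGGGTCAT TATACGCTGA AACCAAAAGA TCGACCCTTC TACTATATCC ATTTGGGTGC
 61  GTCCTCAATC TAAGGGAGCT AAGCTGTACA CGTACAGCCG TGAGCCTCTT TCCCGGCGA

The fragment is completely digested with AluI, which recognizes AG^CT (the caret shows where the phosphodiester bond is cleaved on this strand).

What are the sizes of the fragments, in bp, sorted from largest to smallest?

78, 36, 5 bp

AluI sites (AGCT) start at positions 77, 82.
AluI cuts after base 2 of each site, so after positions 78, 83.
Linear molecule, 2 cuts → 3 fragments:
  1–78 → 78 bp
  79–83 → 5 bp
  84–119 → 36 bp
Sorted largest to smallest: 78, 36, 5 bp.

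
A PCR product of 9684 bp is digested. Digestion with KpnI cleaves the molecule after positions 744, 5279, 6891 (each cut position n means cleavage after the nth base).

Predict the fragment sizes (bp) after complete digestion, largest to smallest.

Linear molecule, 3 cuts → 4 fragments:
  744 − 0 = 744 bp
  5279 − 744 = 4535 bp
  6891 − 5279 = 1612 bp
  9684 − 6891 = 2793 bp
Sorted largest to smallest: 4535, 2793, 1612, 744 bp.

4535, 2793, 1612, 744 bp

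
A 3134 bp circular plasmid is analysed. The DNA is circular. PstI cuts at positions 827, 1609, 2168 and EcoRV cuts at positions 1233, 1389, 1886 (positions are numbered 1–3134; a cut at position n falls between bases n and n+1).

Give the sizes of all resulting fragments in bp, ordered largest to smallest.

Combined cut positions (sorted): 827, 1233, 1389, 1609, 1886, 2168.
Circular molecule, 6 cuts → 6 fragments:
  1233 − 827 = 406 bp
  1389 − 1233 = 156 bp
  1609 − 1389 = 220 bp
  1886 − 1609 = 277 bp
  2168 − 1886 = 282 bp
  wrap: 3134 − 2168 + 827 = 1793 bp
Sorted largest to smallest: 1793, 406, 282, 277, 220, 156 bp.

1793, 406, 282, 277, 220, 156 bp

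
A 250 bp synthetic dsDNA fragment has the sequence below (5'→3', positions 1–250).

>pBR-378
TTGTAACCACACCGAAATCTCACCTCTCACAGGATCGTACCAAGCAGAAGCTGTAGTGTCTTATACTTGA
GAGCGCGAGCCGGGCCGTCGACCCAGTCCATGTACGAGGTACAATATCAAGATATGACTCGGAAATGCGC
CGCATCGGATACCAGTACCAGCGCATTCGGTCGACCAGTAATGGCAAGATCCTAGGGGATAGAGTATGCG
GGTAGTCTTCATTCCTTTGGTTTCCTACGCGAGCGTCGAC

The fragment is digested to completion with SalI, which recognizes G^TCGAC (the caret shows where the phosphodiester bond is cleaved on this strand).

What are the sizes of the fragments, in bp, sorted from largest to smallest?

87, 83, 75, 5 bp

SalI sites (GTCGAC) start at positions 87, 170, 245.
SalI cuts after the first base of each site, so after positions 87, 170, 245.
Linear molecule, 3 cuts → 4 fragments:
  1–87 → 87 bp
  88–170 → 83 bp
  171–245 → 75 bp
  246–250 → 5 bp
Sorted largest to smallest: 87, 83, 75, 5 bp.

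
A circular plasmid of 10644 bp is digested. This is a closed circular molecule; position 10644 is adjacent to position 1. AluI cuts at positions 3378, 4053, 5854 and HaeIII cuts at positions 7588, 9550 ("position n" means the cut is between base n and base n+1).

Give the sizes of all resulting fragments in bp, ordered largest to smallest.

4472, 1962, 1801, 1734, 675 bp

Combined cut positions (sorted): 3378, 4053, 5854, 7588, 9550.
Circular molecule, 5 cuts → 5 fragments:
  4053 − 3378 = 675 bp
  5854 − 4053 = 1801 bp
  7588 − 5854 = 1734 bp
  9550 − 7588 = 1962 bp
  wrap: 10644 − 9550 + 3378 = 4472 bp
Sorted largest to smallest: 4472, 1962, 1801, 1734, 675 bp.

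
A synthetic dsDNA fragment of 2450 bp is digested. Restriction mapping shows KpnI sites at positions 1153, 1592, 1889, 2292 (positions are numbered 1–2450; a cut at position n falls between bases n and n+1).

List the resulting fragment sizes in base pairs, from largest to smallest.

Linear molecule, 4 cuts → 5 fragments:
  1153 − 0 = 1153 bp
  1592 − 1153 = 439 bp
  1889 − 1592 = 297 bp
  2292 − 1889 = 403 bp
  2450 − 2292 = 158 bp
Sorted largest to smallest: 1153, 439, 403, 297, 158 bp.

1153, 439, 403, 297, 158 bp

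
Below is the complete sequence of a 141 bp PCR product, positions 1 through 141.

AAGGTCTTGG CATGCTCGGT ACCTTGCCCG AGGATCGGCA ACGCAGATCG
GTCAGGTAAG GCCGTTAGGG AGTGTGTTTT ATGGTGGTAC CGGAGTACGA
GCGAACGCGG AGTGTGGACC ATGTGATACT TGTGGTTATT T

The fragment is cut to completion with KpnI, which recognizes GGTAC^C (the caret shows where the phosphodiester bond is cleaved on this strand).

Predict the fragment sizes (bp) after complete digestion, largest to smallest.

68, 51, 22 bp

KpnI sites (GGTACC) start at positions 18, 86.
KpnI cuts after base 5 of each site (before the last base), so after positions 22, 90.
Linear molecule, 2 cuts → 3 fragments:
  1–22 → 22 bp
  23–90 → 68 bp
  91–141 → 51 bp
Sorted largest to smallest: 68, 51, 22 bp.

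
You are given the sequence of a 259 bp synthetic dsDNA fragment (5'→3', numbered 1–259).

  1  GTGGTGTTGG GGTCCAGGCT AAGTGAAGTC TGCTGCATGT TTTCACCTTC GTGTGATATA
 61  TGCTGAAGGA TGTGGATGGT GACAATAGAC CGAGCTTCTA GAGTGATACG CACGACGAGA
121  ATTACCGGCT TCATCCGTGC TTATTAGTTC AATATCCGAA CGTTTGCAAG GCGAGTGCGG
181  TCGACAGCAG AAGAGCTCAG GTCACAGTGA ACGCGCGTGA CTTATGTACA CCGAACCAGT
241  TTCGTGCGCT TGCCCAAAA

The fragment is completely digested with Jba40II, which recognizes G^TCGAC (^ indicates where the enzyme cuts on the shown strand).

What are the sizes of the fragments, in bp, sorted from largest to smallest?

180, 79 bp

The Jba40II site (GTCGAC) starts at position 180.
Jba40II cuts after the first base of each site, so after position 180.
Linear molecule, 1 cut → 2 fragments:
  1–180 → 180 bp
  181–259 → 79 bp
Sorted largest to smallest: 180, 79 bp.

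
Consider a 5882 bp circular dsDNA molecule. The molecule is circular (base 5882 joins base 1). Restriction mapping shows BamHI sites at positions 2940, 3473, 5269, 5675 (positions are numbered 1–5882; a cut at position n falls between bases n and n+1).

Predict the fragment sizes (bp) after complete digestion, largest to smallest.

3147, 1796, 533, 406 bp

Circular molecule, 4 cuts → 4 fragments:
  3473 − 2940 = 533 bp
  5269 − 3473 = 1796 bp
  5675 − 5269 = 406 bp
  wrap: 5882 − 5675 + 2940 = 3147 bp
Sorted largest to smallest: 3147, 1796, 533, 406 bp.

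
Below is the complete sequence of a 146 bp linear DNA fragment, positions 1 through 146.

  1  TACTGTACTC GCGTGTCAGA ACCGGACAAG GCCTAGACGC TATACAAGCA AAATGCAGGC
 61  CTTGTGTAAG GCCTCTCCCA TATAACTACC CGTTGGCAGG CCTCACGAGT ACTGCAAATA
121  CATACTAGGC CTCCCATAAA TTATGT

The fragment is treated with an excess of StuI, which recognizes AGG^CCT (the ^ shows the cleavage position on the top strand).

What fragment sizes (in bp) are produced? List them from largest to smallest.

31, 29, 29, 28, 17, 12 bp

StuI sites (AGGCCT) start at positions 29, 57, 69, 98, 127.
StuI cuts after base 3 of each site, so after positions 31, 59, 71, 100, 129.
Linear molecule, 5 cuts → 6 fragments:
  1–31 → 31 bp
  32–59 → 28 bp
  60–71 → 12 bp
  72–100 → 29 bp
  101–129 → 29 bp
  130–146 → 17 bp
Sorted largest to smallest: 31, 29, 29, 28, 17, 12 bp.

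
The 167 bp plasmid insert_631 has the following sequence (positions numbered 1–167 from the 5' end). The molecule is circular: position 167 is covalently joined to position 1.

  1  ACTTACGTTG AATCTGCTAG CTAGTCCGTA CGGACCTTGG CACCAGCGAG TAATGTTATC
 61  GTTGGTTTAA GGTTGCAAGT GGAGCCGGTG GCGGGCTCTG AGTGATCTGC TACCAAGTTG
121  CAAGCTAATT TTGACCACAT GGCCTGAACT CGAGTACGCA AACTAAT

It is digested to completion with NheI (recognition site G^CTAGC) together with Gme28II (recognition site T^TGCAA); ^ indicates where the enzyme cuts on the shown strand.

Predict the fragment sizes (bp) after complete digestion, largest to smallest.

65, 57, 45 bp

The NheI site (GCTAGC) starts at position 16.
NheI cuts after the first base of each site, so after position 16.
Gme28II sites (TTGCAA) start at positions 73, 118.
Gme28II cuts after the first base of each site, so after positions 73, 118.
Combined cut positions: 16, 73, 118.
Circular molecule, 3 cuts → 3 fragments:
  17–73 → 57 bp
  74–118 → 45 bp
  119–167 then 1–16 → 49 + 16 = 65 bp
Sorted largest to smallest: 65, 57, 45 bp.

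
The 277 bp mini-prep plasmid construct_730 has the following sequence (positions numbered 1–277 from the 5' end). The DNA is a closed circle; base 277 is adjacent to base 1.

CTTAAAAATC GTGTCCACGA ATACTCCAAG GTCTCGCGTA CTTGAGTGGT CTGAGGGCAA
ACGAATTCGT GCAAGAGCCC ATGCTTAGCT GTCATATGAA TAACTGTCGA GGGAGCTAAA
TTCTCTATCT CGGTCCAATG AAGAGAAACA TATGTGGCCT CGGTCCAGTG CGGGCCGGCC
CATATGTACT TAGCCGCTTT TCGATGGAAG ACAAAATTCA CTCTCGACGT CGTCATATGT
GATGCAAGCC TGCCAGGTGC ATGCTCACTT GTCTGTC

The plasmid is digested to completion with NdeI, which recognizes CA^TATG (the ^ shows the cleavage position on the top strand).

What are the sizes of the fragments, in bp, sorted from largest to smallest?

136, 56, 53, 32 bp

NdeI sites (CATATG) start at positions 93, 149, 181, 234.
NdeI cuts after base 2 of each site, so after positions 94, 150, 182, 235.
Circular molecule, 4 cuts → 4 fragments:
  95–150 → 56 bp
  151–182 → 32 bp
  183–235 → 53 bp
  236–277 then 1–94 → 42 + 94 = 136 bp
Sorted largest to smallest: 136, 56, 53, 32 bp.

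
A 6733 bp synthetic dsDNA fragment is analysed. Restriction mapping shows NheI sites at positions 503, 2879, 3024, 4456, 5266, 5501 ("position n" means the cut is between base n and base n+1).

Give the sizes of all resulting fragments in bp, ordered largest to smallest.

2376, 1432, 1232, 810, 503, 235, 145 bp

Linear molecule, 6 cuts → 7 fragments:
  503 − 0 = 503 bp
  2879 − 503 = 2376 bp
  3024 − 2879 = 145 bp
  4456 − 3024 = 1432 bp
  5266 − 4456 = 810 bp
  5501 − 5266 = 235 bp
  6733 − 5501 = 1232 bp
Sorted largest to smallest: 2376, 1432, 1232, 810, 503, 235, 145 bp.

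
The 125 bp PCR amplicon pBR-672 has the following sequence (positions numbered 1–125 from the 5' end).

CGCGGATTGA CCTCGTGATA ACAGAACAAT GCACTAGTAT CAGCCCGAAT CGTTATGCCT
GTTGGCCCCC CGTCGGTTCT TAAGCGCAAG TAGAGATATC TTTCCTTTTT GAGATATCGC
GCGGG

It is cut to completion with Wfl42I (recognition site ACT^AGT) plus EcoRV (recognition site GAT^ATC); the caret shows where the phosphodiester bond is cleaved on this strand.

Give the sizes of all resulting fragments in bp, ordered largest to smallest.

62, 35, 18, 10 bp

The Wfl42I site (ACTAGT) starts at position 33.
Wfl42I cuts after base 3 of each site, so after position 35.
EcoRV sites (GATATC) start at positions 95, 113.
EcoRV cuts after base 3 of each site, so after positions 97, 115.
Combined cut positions: 35, 97, 115.
Linear molecule, 3 cuts → 4 fragments:
  1–35 → 35 bp
  36–97 → 62 bp
  98–115 → 18 bp
  116–125 → 10 bp
Sorted largest to smallest: 62, 35, 18, 10 bp.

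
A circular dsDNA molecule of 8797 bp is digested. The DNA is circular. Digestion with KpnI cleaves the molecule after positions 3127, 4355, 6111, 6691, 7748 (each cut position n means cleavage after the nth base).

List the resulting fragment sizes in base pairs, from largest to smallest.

Circular molecule, 5 cuts → 5 fragments:
  4355 − 3127 = 1228 bp
  6111 − 4355 = 1756 bp
  6691 − 6111 = 580 bp
  7748 − 6691 = 1057 bp
  wrap: 8797 − 7748 + 3127 = 4176 bp
Sorted largest to smallest: 4176, 1756, 1228, 1057, 580 bp.

4176, 1756, 1228, 1057, 580 bp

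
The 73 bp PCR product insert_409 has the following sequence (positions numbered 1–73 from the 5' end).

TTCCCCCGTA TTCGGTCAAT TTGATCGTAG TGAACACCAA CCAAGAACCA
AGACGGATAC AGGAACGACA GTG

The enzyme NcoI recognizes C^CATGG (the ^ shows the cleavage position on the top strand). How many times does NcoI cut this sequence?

0

No occurrence of CCATGG is present in the sequence.
NcoI does not cut: 0 sites.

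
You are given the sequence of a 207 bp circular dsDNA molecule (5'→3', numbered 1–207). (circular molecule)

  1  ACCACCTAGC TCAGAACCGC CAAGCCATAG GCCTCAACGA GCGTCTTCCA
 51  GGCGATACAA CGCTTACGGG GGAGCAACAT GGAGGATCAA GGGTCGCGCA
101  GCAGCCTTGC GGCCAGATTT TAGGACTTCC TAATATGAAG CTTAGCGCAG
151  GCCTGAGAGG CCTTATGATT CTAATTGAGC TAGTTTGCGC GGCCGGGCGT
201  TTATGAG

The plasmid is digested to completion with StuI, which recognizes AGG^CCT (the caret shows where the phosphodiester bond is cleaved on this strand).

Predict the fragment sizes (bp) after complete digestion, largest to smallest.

StuI sites (AGGCCT) start at positions 29, 149, 158.
StuI cuts after base 3 of each site, so after positions 31, 151, 160.
Circular molecule, 3 cuts → 3 fragments:
  32–151 → 120 bp
  152–160 → 9 bp
  161–207 then 1–31 → 47 + 31 = 78 bp
Sorted largest to smallest: 120, 78, 9 bp.

120, 78, 9 bp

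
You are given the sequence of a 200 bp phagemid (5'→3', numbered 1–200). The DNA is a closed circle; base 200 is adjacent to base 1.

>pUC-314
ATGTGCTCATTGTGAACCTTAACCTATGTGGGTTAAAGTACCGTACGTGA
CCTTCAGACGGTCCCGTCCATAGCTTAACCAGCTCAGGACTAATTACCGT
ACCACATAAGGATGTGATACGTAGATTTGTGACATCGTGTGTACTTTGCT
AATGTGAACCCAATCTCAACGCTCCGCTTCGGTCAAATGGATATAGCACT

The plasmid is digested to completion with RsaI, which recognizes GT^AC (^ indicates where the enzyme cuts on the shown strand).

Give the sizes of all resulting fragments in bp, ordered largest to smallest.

RsaI sites (GTAC) start at positions 38, 43, 99, 141.
RsaI cuts after base 2 of each site, so after positions 39, 44, 100, 142.
Circular molecule, 4 cuts → 4 fragments:
  40–44 → 5 bp
  45–100 → 56 bp
  101–142 → 42 bp
  143–200 then 1–39 → 58 + 39 = 97 bp
Sorted largest to smallest: 97, 56, 42, 5 bp.

97, 56, 42, 5 bp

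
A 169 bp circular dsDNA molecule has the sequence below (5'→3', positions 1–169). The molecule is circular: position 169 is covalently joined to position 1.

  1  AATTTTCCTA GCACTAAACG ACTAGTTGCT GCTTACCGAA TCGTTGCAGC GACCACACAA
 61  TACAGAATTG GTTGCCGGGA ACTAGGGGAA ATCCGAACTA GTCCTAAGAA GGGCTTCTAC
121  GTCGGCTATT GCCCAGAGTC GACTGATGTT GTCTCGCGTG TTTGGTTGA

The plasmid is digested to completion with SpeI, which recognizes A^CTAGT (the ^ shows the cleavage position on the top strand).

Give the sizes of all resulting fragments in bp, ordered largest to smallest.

SpeI sites (ACTAGT) start at positions 21, 97.
SpeI cuts after the first base of each site, so after positions 21, 97.
Circular molecule, 2 cuts → 2 fragments:
  22–97 → 76 bp
  98–169 then 1–21 → 72 + 21 = 93 bp
Sorted largest to smallest: 93, 76 bp.

93, 76 bp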